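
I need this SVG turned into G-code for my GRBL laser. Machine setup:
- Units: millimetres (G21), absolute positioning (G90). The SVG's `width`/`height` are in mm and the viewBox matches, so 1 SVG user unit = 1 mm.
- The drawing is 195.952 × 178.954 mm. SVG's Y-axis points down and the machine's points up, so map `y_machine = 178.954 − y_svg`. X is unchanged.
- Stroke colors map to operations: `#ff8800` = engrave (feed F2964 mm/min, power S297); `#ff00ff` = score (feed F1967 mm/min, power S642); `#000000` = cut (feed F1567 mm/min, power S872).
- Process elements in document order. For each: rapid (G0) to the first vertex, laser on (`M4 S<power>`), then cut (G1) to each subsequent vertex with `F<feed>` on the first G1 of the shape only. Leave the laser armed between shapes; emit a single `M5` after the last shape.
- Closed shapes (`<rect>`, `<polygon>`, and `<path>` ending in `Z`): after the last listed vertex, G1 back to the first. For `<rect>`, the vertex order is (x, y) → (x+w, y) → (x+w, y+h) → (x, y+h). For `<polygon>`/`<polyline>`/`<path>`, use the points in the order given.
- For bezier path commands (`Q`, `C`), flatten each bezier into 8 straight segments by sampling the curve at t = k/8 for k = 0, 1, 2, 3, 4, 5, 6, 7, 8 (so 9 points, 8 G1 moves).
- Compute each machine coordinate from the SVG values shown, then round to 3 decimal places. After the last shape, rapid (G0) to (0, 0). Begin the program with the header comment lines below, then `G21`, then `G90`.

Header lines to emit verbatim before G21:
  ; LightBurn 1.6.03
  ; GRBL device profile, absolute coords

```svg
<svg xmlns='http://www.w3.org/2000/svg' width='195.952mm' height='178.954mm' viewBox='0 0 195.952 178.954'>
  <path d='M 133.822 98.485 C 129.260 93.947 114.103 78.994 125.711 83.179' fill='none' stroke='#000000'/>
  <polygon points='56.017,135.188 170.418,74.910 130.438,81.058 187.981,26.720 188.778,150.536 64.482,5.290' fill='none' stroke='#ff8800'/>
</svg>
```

; LightBurn 1.6.03
; GRBL device profile, absolute coords
G21
G90
G0 X133.822 Y80.469
M4 S872
G1 X131.688 Y82.601 F1567
G1 X128.998 Y85.364
G1 X126.190 Y88.410
G1 X123.703 Y91.393
G1 X121.973 Y93.968
G1 X121.440 Y95.787
G1 X122.540 Y96.505
G1 X125.711 Y95.775
G0 X56.017 Y43.766
M4 S297
G1 X170.418 Y104.044 F2964
G1 X130.438 Y97.896
G1 X187.981 Y152.234
G1 X188.778 Y28.418
G1 X64.482 Y173.664
G1 X56.017 Y43.766
M5
G0 X0.000 Y0.000

1 u = 1 mm; y_m = 178.954 − y.

[1] `<path>` cubic bezier, #000000→cut S872 F1567: (133.822,80.469) → (131.688,82.601) → (128.998,85.364) → (126.190,88.410) → (123.703,91.393) → (121.973,93.968) → (121.440,95.787) → (122.540,96.505) → (125.711,95.775)

[2] `<polygon>` closed polygon, #ff8800→engrave S297 F2964: (56.017,43.766) → (170.418,104.044) → (130.438,97.896) → (187.981,152.234) → (188.778,28.418) → (64.482,173.664) → (56.017,43.766) (closed)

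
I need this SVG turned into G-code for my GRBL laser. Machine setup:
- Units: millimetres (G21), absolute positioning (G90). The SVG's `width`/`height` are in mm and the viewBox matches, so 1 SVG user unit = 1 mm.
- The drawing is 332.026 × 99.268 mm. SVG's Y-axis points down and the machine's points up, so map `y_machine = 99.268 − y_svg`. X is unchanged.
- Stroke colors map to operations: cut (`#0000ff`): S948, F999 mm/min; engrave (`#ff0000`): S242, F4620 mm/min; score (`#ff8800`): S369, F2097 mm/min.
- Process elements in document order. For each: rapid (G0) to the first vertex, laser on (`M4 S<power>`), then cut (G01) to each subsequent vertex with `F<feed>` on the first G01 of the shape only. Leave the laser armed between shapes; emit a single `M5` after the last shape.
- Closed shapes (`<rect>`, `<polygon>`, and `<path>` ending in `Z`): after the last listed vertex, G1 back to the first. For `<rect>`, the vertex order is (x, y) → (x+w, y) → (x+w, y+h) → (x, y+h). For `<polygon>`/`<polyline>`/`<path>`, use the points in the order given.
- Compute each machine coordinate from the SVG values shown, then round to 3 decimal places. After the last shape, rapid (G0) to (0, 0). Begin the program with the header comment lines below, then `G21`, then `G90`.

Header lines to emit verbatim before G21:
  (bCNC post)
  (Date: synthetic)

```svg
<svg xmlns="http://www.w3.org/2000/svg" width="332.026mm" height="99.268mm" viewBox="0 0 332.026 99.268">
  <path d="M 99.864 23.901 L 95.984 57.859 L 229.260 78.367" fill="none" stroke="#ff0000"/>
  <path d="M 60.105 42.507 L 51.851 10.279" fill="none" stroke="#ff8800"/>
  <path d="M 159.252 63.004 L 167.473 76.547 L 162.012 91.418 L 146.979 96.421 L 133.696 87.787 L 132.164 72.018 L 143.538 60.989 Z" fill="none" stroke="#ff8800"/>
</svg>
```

viewBox `0 0 332.026 99.268` with mm width/height → 1 unit = 1 mm. Flip: y_m = 99.268 − y_svg.

**Shape 1** — `<path>` open polyline, stroke `#ff0000` → engrave (S242, F4620). Machine vertices: (99.864,75.367) → (95.984,41.409) → (229.260,20.901). Open path.

**Shape 2** — `<path>` line segment, stroke `#ff8800` → score (S369, F2097). Machine vertices: (60.105,56.761) → (51.851,88.989). Open path.

**Shape 3** — `<path>` regular polygon, stroke `#ff8800` → score (S369, F2097). Machine vertices: (159.252,36.264) → (167.473,22.721) → (162.012,7.850) → (146.979,2.847) → (133.696,11.481) → (132.164,27.250) → (143.538,38.279) → (159.252,36.264). Closed: final G1 returns to the first vertex.

(bCNC post)
(Date: synthetic)
G21
G90
G0 X99.864 Y75.367
M4 S242
G01 X95.984 Y41.409 F4620
G01 X229.260 Y20.901
G0 X60.105 Y56.761
M4 S369
G01 X51.851 Y88.989 F2097
G0 X159.252 Y36.264
M4 S369
G01 X167.473 Y22.721 F2097
G01 X162.012 Y7.850
G01 X146.979 Y2.847
G01 X133.696 Y11.481
G01 X132.164 Y27.250
G01 X143.538 Y38.279
G01 X159.252 Y36.264
M5
G0 X0.000 Y0.000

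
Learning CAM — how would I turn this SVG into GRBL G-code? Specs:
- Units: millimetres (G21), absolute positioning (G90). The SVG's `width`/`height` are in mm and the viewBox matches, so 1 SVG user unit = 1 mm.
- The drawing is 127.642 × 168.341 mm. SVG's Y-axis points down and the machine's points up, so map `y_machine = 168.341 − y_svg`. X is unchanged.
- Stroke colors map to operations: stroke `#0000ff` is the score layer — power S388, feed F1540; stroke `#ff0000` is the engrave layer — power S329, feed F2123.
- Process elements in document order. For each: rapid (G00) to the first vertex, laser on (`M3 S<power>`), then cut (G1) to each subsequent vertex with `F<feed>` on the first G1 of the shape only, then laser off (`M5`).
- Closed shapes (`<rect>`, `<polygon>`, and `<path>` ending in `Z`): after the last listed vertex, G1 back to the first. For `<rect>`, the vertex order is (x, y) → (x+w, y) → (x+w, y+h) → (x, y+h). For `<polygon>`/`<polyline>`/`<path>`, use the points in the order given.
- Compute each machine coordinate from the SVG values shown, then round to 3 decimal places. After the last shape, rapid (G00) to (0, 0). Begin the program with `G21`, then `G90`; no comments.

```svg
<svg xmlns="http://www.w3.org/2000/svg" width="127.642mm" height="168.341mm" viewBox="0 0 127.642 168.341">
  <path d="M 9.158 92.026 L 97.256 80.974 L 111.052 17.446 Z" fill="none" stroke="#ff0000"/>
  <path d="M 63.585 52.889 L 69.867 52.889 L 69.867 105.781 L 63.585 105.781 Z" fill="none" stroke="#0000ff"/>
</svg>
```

Since the viewBox matches the mm dimensions, user units are millimetres directly. The only transform is the Y-flip y_m = 168.341 − y_svg.

Shape 1 is a closed polygon drawn with `<path>`. Its stroke #ff0000 means engrave at S329, F2123. After flipping Y the toolpath is (9.158,76.315) → (97.256,87.367) → (111.052,150.895) → (9.158,76.315), returning to the start.

Shape 2 is a rectangle drawn with `<path>`. Its stroke #0000ff means score at S388, F1540. After flipping Y the toolpath is (63.585,115.452) → (69.867,115.452) → (69.867,62.560) → (63.585,62.560) → (63.585,115.452), returning to the start.

G21
G90
G00 X9.158 Y76.315
M3 S329
G1 X97.256 Y87.367 F2123
G1 X111.052 Y150.895
G1 X9.158 Y76.315
M5
G00 X63.585 Y115.452
M3 S388
G1 X69.867 Y115.452 F1540
G1 X69.867 Y62.560
G1 X63.585 Y62.560
G1 X63.585 Y115.452
M5
G00 X0.000 Y0.000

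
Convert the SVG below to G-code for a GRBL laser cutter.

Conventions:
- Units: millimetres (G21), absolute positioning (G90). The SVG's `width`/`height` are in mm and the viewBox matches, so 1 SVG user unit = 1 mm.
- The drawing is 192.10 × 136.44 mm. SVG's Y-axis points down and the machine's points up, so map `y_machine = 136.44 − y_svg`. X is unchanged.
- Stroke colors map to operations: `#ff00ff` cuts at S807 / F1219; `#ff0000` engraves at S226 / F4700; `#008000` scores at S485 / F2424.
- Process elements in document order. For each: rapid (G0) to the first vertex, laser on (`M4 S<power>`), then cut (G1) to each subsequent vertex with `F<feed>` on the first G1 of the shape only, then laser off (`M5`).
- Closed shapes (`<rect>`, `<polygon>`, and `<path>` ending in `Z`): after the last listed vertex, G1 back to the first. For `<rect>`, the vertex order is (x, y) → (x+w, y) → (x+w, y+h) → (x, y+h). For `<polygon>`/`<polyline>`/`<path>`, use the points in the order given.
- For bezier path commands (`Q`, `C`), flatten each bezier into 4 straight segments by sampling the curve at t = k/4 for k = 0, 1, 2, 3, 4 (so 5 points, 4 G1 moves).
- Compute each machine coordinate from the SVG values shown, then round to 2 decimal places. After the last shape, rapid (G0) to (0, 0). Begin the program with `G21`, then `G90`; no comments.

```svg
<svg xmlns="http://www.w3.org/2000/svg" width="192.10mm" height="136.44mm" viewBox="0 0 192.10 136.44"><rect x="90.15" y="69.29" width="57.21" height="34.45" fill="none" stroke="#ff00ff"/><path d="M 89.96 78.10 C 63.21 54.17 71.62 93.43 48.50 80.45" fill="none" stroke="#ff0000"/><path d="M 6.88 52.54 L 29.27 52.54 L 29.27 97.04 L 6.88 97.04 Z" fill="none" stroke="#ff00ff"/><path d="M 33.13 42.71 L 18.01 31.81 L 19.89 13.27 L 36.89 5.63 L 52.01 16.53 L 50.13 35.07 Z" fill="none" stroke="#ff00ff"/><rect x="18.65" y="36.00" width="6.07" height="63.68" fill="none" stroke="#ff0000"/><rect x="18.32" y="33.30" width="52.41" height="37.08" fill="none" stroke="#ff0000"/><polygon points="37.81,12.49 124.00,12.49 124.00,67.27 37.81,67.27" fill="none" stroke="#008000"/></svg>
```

G21
G90
G0 X90.15 Y67.15
M4 S807
G1 X147.36 Y67.15 F1219
G1 X147.36 Y32.70
G1 X90.15 Y32.70
G1 X90.15 Y67.15
M5
G0 X89.96 Y58.34
M4 S226
G1 X75.45 Y66.24 F4700
G1 X67.87 Y61.27
G1 X60.97 Y54.25
G1 X48.50 Y55.99
M5
G0 X6.88 Y83.90
M4 S807
G1 X29.27 Y83.90 F1219
G1 X29.27 Y39.40
G1 X6.88 Y39.40
G1 X6.88 Y83.90
M5
G0 X33.13 Y93.73
M4 S807
G1 X18.01 Y104.63 F1219
G1 X19.89 Y123.17
G1 X36.89 Y130.81
G1 X52.01 Y119.91
G1 X50.13 Y101.37
G1 X33.13 Y93.73
M5
G0 X18.65 Y100.44
M4 S226
G1 X24.72 Y100.44 F4700
G1 X24.72 Y36.76
G1 X18.65 Y36.76
G1 X18.65 Y100.44
M5
G0 X18.32 Y103.14
M4 S226
G1 X70.73 Y103.14 F4700
G1 X70.73 Y66.06
G1 X18.32 Y66.06
G1 X18.32 Y103.14
M5
G0 X37.81 Y123.95
M4 S485
G1 X124.00 Y123.95 F2424
G1 X124.00 Y69.17
G1 X37.81 Y69.17
G1 X37.81 Y123.95
M5
G0 X0.00 Y0.00

Since the viewBox matches the mm dimensions, user units are millimetres directly. The only transform is the Y-flip y_m = 136.44 − y_svg.

Shape 1 is a rectangle drawn with `<rect>`. Its stroke #ff00ff means cut at S807, F1219. After flipping Y the toolpath is (90.15,67.15) → (147.36,67.15) → (147.36,32.70) → (90.15,32.70) → (90.15,67.15), returning to the start.

Shape 2 is a cubic bezier drawn with `<path>`. Its stroke #ff0000 means engrave at S226, F4700. After flipping Y the toolpath is (89.96,58.34) → (75.45,66.24) → (67.87,61.27) → (60.97,54.25) → (48.50,55.99).

Shape 3 is a rectangle drawn with `<path>`. Its stroke #ff00ff means cut at S807, F1219. After flipping Y the toolpath is (6.88,83.90) → (29.27,83.90) → (29.27,39.40) → (6.88,39.40) → (6.88,83.90), returning to the start.

Shape 4 is a regular polygon drawn with `<path>`. Its stroke #ff00ff means cut at S807, F1219. After flipping Y the toolpath is (33.13,93.73) → (18.01,104.63) → (19.89,123.17) → (36.89,130.81) → (52.01,119.91) → (50.13,101.37) → (33.13,93.73), returning to the start.

Shape 5 is a rectangle drawn with `<rect>`. Its stroke #ff0000 means engrave at S226, F4700. After flipping Y the toolpath is (18.65,100.44) → (24.72,100.44) → (24.72,36.76) → (18.65,36.76) → (18.65,100.44), returning to the start.

Shape 6 is a rectangle drawn with `<rect>`. Its stroke #ff0000 means engrave at S226, F4700. After flipping Y the toolpath is (18.32,103.14) → (70.73,103.14) → (70.73,66.06) → (18.32,66.06) → (18.32,103.14), returning to the start.

Shape 7 is a rectangle drawn with `<polygon>`. Its stroke #008000 means score at S485, F2424. After flipping Y the toolpath is (37.81,123.95) → (124.00,123.95) → (124.00,69.17) → (37.81,69.17) → (37.81,123.95), returning to the start.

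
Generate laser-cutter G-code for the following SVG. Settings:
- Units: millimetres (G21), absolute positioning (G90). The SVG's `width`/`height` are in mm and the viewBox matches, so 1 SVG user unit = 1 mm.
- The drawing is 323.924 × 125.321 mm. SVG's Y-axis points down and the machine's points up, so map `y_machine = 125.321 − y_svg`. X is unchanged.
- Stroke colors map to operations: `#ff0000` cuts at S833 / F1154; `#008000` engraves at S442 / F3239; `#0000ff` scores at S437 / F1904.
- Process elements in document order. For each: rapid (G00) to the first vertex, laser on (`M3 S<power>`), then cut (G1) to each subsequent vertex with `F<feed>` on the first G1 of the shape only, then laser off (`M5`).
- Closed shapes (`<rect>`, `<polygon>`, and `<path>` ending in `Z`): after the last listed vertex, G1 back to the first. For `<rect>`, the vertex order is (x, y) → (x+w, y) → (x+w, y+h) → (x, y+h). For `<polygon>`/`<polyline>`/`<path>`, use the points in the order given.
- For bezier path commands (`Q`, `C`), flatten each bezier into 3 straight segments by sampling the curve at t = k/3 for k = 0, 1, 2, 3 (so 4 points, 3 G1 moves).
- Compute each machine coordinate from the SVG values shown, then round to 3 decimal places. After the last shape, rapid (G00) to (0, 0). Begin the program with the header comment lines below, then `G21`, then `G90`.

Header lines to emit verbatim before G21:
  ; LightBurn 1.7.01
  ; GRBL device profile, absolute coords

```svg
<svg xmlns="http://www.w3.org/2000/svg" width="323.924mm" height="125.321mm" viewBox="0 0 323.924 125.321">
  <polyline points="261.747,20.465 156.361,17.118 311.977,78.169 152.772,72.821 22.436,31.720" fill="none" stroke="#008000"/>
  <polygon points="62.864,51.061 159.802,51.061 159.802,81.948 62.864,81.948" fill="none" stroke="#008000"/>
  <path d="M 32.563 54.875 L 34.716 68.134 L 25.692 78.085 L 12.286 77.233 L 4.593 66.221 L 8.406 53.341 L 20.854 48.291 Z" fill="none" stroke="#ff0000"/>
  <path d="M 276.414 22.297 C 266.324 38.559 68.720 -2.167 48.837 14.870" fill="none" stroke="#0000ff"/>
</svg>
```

1 u = 1 mm; y_m = 125.321 − y.

[1] `<polyline>` open polyline, #008000→engrave S442 F3239: (261.747,104.856) → (156.361,108.203) → (311.977,47.152) → (152.772,52.500) → (22.436,93.601)

[2] `<polygon>` rectangle, #008000→engrave S442 F3239: (62.864,74.260) → (159.802,74.260) → (159.802,43.373) → (62.864,43.373) → (62.864,74.260) (closed)

[3] `<path>` regular polygon, #ff0000→cut S833 F1154: (32.563,70.446) → (34.716,57.187) → (25.692,47.236) → (12.286,48.088) → (4.593,59.100) → (8.406,71.980) → (20.854,77.030) → (32.563,70.446) (closed)

[4] `<path>` cubic bezier, #0000ff→score S437 F1904: (276.414,103.024) → (217.347,101.508) → (114.433,112.484) → (48.837,110.451)

; LightBurn 1.7.01
; GRBL device profile, absolute coords
G21
G90
G00 X261.747 Y104.856
M3 S442
G1 X156.361 Y108.203 F3239
G1 X311.977 Y47.152
G1 X152.772 Y52.500
G1 X22.436 Y93.601
M5
G00 X62.864 Y74.260
M3 S442
G1 X159.802 Y74.260 F3239
G1 X159.802 Y43.373
G1 X62.864 Y43.373
G1 X62.864 Y74.260
M5
G00 X32.563 Y70.446
M3 S833
G1 X34.716 Y57.187 F1154
G1 X25.692 Y47.236
G1 X12.286 Y48.088
G1 X4.593 Y59.100
G1 X8.406 Y71.980
G1 X20.854 Y77.030
G1 X32.563 Y70.446
M5
G00 X276.414 Y103.024
M3 S437
G1 X217.347 Y101.508 F1904
G1 X114.433 Y112.484
G1 X48.837 Y110.451
M5
G00 X0.000 Y0.000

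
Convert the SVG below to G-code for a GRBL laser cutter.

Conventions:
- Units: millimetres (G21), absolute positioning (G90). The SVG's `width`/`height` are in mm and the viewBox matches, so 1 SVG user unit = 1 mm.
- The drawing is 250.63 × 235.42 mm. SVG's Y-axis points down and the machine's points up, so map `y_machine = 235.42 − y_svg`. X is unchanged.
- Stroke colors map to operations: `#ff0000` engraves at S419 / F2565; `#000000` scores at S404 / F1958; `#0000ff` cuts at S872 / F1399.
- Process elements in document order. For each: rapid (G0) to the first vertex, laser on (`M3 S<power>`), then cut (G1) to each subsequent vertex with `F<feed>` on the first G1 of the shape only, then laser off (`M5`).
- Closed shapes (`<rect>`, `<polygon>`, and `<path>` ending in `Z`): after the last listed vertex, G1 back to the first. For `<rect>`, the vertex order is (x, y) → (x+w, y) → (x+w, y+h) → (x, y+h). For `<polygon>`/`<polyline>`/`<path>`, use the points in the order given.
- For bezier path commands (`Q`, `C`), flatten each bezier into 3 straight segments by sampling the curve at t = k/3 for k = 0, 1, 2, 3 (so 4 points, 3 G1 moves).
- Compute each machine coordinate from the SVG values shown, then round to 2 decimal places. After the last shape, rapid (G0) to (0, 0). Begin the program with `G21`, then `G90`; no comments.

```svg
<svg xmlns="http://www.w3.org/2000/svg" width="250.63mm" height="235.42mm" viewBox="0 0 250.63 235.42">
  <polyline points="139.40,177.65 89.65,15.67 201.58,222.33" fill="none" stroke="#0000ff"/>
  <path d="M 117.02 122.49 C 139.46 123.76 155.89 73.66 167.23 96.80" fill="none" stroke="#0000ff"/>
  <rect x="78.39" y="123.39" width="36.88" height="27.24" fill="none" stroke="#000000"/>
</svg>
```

G21
G90
G0 X139.40 Y57.77
M3 S872
G1 X89.65 Y219.75 F1399
G1 X201.58 Y13.09
M5
G0 X117.02 Y112.93
M3 S872
G1 X137.49 Y124.17 F1399
G1 X154.16 Y141.96
G1 X167.23 Y138.62
M5
G0 X78.39 Y112.03
M3 S404
G1 X115.27 Y112.03 F1958
G1 X115.27 Y84.79
G1 X78.39 Y84.79
G1 X78.39 Y112.03
M5
G0 X0.00 Y0.00

Since the viewBox matches the mm dimensions, user units are millimetres directly. The only transform is the Y-flip y_m = 235.42 − y_svg.

Shape 1 is a open polyline drawn with `<polyline>`. Its stroke #0000ff means cut at S872, F1399. After flipping Y the toolpath is (139.40,57.77) → (89.65,219.75) → (201.58,13.09).

Shape 2 is a cubic bezier drawn with `<path>`. Its stroke #0000ff means cut at S872, F1399. After flipping Y the toolpath is (117.02,112.93) → (137.49,124.17) → (154.16,141.96) → (167.23,138.62).

Shape 3 is a rectangle drawn with `<rect>`. Its stroke #000000 means score at S404, F1958. After flipping Y the toolpath is (78.39,112.03) → (115.27,112.03) → (115.27,84.79) → (78.39,84.79) → (78.39,112.03), returning to the start.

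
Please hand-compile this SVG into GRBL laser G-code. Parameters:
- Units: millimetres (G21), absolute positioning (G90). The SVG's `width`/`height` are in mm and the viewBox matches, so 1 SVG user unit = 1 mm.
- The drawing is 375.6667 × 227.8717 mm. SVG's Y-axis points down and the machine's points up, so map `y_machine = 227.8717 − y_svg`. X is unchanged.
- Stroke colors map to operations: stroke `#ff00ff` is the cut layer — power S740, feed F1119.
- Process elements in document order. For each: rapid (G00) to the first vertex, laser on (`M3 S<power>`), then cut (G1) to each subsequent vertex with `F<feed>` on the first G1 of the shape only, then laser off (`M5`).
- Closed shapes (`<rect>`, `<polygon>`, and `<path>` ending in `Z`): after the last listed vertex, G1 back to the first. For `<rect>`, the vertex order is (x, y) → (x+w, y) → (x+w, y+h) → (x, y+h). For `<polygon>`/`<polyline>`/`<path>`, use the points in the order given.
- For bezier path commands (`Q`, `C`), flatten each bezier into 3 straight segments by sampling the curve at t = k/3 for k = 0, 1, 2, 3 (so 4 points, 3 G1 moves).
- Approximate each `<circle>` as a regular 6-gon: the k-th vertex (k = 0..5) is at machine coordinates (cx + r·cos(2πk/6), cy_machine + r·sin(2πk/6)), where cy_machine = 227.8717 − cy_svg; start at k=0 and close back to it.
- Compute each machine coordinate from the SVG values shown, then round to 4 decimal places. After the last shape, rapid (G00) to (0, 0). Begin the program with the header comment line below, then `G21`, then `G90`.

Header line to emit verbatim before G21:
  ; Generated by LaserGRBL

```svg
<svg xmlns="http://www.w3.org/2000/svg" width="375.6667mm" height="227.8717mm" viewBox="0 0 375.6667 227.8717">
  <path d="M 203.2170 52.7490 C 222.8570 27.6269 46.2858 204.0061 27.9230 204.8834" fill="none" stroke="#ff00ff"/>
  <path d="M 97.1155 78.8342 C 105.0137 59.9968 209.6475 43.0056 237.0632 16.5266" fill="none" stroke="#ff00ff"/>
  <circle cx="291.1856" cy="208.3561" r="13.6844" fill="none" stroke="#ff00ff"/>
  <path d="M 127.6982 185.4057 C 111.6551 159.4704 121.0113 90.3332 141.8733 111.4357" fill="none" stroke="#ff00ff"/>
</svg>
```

1 u = 1 mm; y_m = 227.8717 − y.

[1] `<path>` cubic bezier, #ff00ff→cut S740 F1119: (203.2170,175.1227) → (170.5799,147.0408) → (85.8953,68.4032) → (27.9230,22.9883)

[2] `<path>` cubic bezier, #ff00ff→cut S740 F1119: (97.1155,149.0375) → (130.8162,167.6793) → (190.3509,187.6089) → (237.0632,211.3451)

[3] `<circle>` circle, #ff00ff→cut S740 F1119: (304.8700,19.5156) → (298.0278,31.3666) → (284.3434,31.3666) → (277.5012,19.5156) → (284.3434,7.6646) → (298.0278,7.6646) → (304.8700,19.5156) (closed)

[4] `<path>` cubic bezier, #ff00ff→cut S740 F1119: (127.6982,42.4660) → (119.6070,77.8597) → (125.3611,112.4009) → (141.8733,116.4360)

; Generated by LaserGRBL
G21
G90
G00 X203.2170 Y175.1227
M3 S740
G1 X170.5799 Y147.0408 F1119
G1 X85.8953 Y68.4032
G1 X27.9230 Y22.9883
M5
G00 X97.1155 Y149.0375
M3 S740
G1 X130.8162 Y167.6793 F1119
G1 X190.3509 Y187.6089
G1 X237.0632 Y211.3451
M5
G00 X304.8700 Y19.5156
M3 S740
G1 X298.0278 Y31.3666 F1119
G1 X284.3434 Y31.3666
G1 X277.5012 Y19.5156
G1 X284.3434 Y7.6646
G1 X298.0278 Y7.6646
G1 X304.8700 Y19.5156
M5
G00 X127.6982 Y42.4660
M3 S740
G1 X119.6070 Y77.8597 F1119
G1 X125.3611 Y112.4009
G1 X141.8733 Y116.4360
M5
G00 X0.0000 Y0.0000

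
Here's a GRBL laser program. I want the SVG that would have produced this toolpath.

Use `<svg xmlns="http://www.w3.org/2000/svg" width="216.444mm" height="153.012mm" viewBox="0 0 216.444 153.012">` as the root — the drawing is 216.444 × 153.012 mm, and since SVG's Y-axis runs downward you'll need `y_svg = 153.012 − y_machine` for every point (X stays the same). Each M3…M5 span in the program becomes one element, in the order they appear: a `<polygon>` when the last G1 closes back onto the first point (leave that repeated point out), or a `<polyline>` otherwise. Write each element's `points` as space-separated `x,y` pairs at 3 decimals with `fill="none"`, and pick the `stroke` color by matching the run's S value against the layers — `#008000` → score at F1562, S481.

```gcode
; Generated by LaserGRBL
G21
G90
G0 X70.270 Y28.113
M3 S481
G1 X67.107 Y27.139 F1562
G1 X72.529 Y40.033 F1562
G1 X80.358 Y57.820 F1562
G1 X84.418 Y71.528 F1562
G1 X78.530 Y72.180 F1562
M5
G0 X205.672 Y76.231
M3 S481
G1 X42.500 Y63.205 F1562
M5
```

<svg xmlns="http://www.w3.org/2000/svg" width="216.444mm" height="153.012mm" viewBox="0 0 216.444 153.012">
  <polyline points="70.270,124.899 67.107,125.873 72.529,112.979 80.358,95.192 84.418,81.484 78.530,80.832" fill="none" stroke="#008000"/>
  <polyline points="205.672,76.781 42.500,89.807" fill="none" stroke="#008000"/>
</svg>

Machine Y-up, SVG Y-down with viewBox height 153.012, so y_svg = 153.012 − y_machine; X carries over. Every run uses S481, so all elements get stroke `#008000` (score).

Run 1: The run is open, so emit a `<polyline>` with points (Y-flipped): 70.270,124.899 67.107,125.873 72.529,112.979 80.358,95.192 84.418,81.484 78.530,80.832.

Run 2: The run is open, so emit a `<polyline>` with points (Y-flipped): 205.672,76.781 42.500,89.807.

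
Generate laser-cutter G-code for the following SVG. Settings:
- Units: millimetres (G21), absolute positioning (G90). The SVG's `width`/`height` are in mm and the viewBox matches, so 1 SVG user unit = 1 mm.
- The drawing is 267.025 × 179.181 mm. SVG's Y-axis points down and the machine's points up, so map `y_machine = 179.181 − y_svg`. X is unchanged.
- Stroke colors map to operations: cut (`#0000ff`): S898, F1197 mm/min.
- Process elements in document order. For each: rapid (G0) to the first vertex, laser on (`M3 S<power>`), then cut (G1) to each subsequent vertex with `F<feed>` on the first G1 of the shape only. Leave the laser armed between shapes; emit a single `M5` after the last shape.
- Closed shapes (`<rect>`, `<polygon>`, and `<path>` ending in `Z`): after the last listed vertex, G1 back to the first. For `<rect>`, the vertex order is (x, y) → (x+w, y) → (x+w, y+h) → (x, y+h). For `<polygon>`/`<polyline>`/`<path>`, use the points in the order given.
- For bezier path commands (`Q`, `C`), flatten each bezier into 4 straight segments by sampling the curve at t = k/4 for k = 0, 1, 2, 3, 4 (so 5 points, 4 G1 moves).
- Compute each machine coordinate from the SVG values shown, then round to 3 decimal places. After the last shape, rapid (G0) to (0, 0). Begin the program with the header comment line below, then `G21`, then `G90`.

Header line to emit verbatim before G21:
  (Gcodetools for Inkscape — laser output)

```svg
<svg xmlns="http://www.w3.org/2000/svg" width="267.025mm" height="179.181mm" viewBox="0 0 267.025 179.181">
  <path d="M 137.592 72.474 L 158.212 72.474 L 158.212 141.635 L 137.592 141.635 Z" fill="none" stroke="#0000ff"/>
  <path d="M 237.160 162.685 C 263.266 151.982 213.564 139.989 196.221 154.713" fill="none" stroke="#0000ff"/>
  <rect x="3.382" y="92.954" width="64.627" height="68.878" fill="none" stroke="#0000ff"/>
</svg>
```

Since the viewBox matches the mm dimensions, user units are millimetres directly. The only transform is the Y-flip y_m = 179.181 − y_svg.

Shape 1 is a rectangle drawn with `<path>`. Its stroke #0000ff means cut at S898, F1197. After flipping Y the toolpath is (137.592,106.707) → (158.212,106.707) → (158.212,37.546) → (137.592,37.546) → (137.592,106.707), returning to the start.

Shape 2 is a cubic bezier drawn with `<path>`. Its stroke #0000ff means cut at S898, F1197. After flipping Y the toolpath is (237.160,16.496) → (244.216,24.328) → (232.984,30.017) → (213.605,30.939) → (196.221,24.468).

Shape 3 is a rectangle drawn with `<rect>`. Its stroke #0000ff means cut at S898, F1197. After flipping Y the toolpath is (3.382,86.227) → (68.009,86.227) → (68.009,17.349) → (3.382,17.349) → (3.382,86.227), returning to the start.

(Gcodetools for Inkscape — laser output)
G21
G90
G0 X137.592 Y106.707
M3 S898
G1 X158.212 Y106.707 F1197
G1 X158.212 Y37.546
G1 X137.592 Y37.546
G1 X137.592 Y106.707
G0 X237.160 Y16.496
M3 S898
G1 X244.216 Y24.328 F1197
G1 X232.984 Y30.017
G1 X213.605 Y30.939
G1 X196.221 Y24.468
G0 X3.382 Y86.227
M3 S898
G1 X68.009 Y86.227 F1197
G1 X68.009 Y17.349
G1 X3.382 Y17.349
G1 X3.382 Y86.227
M5
G0 X0.000 Y0.000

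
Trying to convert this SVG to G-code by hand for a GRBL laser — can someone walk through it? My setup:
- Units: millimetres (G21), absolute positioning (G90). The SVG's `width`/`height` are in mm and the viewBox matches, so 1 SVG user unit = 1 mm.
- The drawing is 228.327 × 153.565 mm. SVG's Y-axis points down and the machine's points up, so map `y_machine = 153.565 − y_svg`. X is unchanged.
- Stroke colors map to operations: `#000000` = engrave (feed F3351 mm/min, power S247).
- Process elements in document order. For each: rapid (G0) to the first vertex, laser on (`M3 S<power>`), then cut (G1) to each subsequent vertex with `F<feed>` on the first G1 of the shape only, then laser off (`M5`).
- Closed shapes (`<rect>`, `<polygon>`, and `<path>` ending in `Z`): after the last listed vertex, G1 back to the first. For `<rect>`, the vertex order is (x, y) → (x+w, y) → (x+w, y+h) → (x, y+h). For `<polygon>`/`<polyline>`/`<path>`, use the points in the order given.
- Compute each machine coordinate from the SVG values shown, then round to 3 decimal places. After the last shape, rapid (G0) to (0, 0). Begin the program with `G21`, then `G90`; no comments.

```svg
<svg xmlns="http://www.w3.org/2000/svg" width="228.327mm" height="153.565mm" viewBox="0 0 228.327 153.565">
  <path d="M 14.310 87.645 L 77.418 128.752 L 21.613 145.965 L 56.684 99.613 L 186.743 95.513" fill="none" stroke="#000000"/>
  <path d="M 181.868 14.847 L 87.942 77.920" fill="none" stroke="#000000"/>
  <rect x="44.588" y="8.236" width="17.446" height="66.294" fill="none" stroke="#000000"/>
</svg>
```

G21
G90
G0 X14.310 Y65.920
M3 S247
G1 X77.418 Y24.813 F3351
G1 X21.613 Y7.600
G1 X56.684 Y53.952
G1 X186.743 Y58.052
M5
G0 X181.868 Y138.718
M3 S247
G1 X87.942 Y75.645 F3351
M5
G0 X44.588 Y145.329
M3 S247
G1 X62.034 Y145.329 F3351
G1 X62.034 Y79.035
G1 X44.588 Y79.035
G1 X44.588 Y145.329
M5
G0 X0.000 Y0.000

Since the viewBox matches the mm dimensions, user units are millimetres directly. The only transform is the Y-flip y_m = 153.565 − y_svg.

Shape 1 is a open polyline drawn with `<path>`. Its stroke #000000 means engrave at S247, F3351. After flipping Y the toolpath is (14.310,65.920) → (77.418,24.813) → (21.613,7.600) → (56.684,53.952) → (186.743,58.052).

Shape 2 is a line segment drawn with `<path>`. Its stroke #000000 means engrave at S247, F3351. After flipping Y the toolpath is (181.868,138.718) → (87.942,75.645).

Shape 3 is a rectangle drawn with `<rect>`. Its stroke #000000 means engrave at S247, F3351. After flipping Y the toolpath is (44.588,145.329) → (62.034,145.329) → (62.034,79.035) → (44.588,79.035) → (44.588,145.329), returning to the start.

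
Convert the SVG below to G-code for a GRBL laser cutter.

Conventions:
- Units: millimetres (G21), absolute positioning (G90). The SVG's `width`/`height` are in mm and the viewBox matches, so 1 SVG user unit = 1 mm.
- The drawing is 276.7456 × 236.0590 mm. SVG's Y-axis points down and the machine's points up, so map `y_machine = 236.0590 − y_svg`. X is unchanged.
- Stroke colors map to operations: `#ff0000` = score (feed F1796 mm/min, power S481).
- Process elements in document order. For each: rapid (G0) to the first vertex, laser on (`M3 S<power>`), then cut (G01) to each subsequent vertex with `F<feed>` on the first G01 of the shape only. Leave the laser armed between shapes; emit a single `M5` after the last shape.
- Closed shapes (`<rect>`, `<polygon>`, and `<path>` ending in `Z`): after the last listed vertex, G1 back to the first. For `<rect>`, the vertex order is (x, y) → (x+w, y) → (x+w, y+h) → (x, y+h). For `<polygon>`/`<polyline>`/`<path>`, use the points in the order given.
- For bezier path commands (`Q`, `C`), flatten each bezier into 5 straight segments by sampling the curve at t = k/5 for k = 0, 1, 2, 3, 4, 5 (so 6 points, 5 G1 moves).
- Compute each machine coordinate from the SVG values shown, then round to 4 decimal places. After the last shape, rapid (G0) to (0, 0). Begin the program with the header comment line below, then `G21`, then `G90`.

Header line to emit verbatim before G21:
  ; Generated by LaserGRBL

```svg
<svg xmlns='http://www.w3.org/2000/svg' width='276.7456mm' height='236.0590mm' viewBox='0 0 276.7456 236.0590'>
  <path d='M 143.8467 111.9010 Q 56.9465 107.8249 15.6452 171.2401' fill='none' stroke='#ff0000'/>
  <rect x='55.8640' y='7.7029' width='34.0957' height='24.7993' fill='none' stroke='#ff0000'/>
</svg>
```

; Generated by LaserGRBL
G21
G90
G0 X143.8467 Y124.1580
M3 S481
G01 X110.9106 Y123.0888 F1796
G01 X81.6224 Y116.6203
G01 X55.9821 Y104.7525
G01 X33.9897 Y87.4853
G01 X15.6452 Y64.8189
G0 X55.8640 Y228.3561
M3 S481
G01 X89.9597 Y228.3561 F1796
G01 X89.9597 Y203.5568
G01 X55.8640 Y203.5568
G01 X55.8640 Y228.3561
M5
G0 X0.0000 Y0.0000

Since the viewBox matches the mm dimensions, user units are millimetres directly. The only transform is the Y-flip y_m = 236.0590 − y_svg.

Shape 1 is a quadratic bezier drawn with `<path>`. Its stroke #ff0000 means score at S481, F1796. After flipping Y the toolpath is (143.8467,124.1580) → (110.9106,123.0888) → (81.6224,116.6203) → (55.9821,104.7525) → (33.9897,87.4853) → (15.6452,64.8189).

Shape 2 is a rectangle drawn with `<rect>`. Its stroke #ff0000 means score at S481, F1796. After flipping Y the toolpath is (55.8640,228.3561) → (89.9597,228.3561) → (89.9597,203.5568) → (55.8640,203.5568) → (55.8640,228.3561), returning to the start.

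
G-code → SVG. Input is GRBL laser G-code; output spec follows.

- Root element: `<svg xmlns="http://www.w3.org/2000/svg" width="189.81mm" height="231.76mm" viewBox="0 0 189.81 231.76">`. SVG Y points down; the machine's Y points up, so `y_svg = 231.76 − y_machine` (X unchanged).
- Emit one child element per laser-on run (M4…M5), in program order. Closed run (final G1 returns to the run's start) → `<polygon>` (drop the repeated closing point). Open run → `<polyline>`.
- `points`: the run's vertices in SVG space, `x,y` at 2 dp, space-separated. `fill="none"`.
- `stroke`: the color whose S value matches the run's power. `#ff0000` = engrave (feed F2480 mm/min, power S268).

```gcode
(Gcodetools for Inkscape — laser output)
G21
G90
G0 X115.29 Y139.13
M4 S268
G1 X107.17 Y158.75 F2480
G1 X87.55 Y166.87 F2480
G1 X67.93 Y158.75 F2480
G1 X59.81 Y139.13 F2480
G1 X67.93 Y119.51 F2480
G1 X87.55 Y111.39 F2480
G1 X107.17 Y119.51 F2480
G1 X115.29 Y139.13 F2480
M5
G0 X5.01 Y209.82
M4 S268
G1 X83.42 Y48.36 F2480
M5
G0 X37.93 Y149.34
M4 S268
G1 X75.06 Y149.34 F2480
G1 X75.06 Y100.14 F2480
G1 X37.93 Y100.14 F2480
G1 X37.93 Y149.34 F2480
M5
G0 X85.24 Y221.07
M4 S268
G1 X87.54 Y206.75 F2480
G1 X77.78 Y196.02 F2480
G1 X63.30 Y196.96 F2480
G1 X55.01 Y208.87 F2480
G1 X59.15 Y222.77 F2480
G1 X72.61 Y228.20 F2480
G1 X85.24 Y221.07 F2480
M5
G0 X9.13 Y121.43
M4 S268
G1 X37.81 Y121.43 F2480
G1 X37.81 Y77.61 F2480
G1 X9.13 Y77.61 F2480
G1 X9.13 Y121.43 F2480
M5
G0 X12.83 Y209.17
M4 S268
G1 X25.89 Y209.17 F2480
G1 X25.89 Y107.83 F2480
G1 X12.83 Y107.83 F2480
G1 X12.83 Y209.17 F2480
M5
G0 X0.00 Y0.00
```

Each laser-on run becomes one SVG element. Flip Y back into SVG space with y_svg = 231.76 − y_machine. Every run uses S268, so all elements get stroke `#ff0000` (engrave).

Run 1: The run returns to its start, so emit a `<polygon>` with points (Y-flipped): 115.29,92.63 107.17,73.01 87.55,64.89 67.93,73.01 59.81,92.63 67.93,112.25 87.55,120.37 107.17,112.25.

Run 2: The run is open, so emit a `<polyline>` with points (Y-flipped): 5.01,21.94 83.42,183.40.

Run 3: The run returns to its start, so emit a `<polygon>` with points (Y-flipped): 37.93,82.42 75.06,82.42 75.06,131.62 37.93,131.62.

Run 4: The run returns to its start, so emit a `<polygon>` with points (Y-flipped): 85.24,10.69 87.54,25.01 77.78,35.74 63.30,34.80 55.01,22.89 59.15,8.99 72.61,3.56.

Run 5: The run returns to its start, so emit a `<polygon>` with points (Y-flipped): 9.13,110.33 37.81,110.33 37.81,154.15 9.13,154.15.

Run 6: The run returns to its start, so emit a `<polygon>` with points (Y-flipped): 12.83,22.59 25.89,22.59 25.89,123.93 12.83,123.93.

<svg xmlns="http://www.w3.org/2000/svg" width="189.81mm" height="231.76mm" viewBox="0 0 189.81 231.76">
  <polygon points="115.29,92.63 107.17,73.01 87.55,64.89 67.93,73.01 59.81,92.63 67.93,112.25 87.55,120.37 107.17,112.25" fill="none" stroke="#ff0000"/>
  <polyline points="5.01,21.94 83.42,183.40" fill="none" stroke="#ff0000"/>
  <polygon points="37.93,82.42 75.06,82.42 75.06,131.62 37.93,131.62" fill="none" stroke="#ff0000"/>
  <polygon points="85.24,10.69 87.54,25.01 77.78,35.74 63.30,34.80 55.01,22.89 59.15,8.99 72.61,3.56" fill="none" stroke="#ff0000"/>
  <polygon points="9.13,110.33 37.81,110.33 37.81,154.15 9.13,154.15" fill="none" stroke="#ff0000"/>
  <polygon points="12.83,22.59 25.89,22.59 25.89,123.93 12.83,123.93" fill="none" stroke="#ff0000"/>
</svg>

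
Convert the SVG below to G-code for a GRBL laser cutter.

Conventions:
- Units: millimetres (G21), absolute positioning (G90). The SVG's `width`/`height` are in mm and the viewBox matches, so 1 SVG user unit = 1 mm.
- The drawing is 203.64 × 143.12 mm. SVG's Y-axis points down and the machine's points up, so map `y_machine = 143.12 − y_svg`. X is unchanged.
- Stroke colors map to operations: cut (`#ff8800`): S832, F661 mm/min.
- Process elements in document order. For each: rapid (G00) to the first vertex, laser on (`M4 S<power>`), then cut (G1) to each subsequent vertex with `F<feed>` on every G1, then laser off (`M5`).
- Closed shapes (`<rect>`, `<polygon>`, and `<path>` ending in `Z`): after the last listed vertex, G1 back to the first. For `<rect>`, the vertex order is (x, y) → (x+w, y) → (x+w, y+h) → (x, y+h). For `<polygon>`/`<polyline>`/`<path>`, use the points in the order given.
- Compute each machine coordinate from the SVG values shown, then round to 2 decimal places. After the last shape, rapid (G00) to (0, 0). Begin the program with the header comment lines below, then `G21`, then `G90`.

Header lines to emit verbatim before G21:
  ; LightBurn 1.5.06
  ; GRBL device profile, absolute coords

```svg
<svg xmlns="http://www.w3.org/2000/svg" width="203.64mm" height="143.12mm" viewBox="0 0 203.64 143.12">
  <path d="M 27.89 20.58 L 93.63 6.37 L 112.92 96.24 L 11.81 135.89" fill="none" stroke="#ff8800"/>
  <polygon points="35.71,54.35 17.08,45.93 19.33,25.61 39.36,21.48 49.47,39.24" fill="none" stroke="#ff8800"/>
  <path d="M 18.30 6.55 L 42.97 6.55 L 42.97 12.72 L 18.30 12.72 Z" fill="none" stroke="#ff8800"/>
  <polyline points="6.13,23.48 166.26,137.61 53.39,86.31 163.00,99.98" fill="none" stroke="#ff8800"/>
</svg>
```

; LightBurn 1.5.06
; GRBL device profile, absolute coords
G21
G90
G00 X27.89 Y122.54
M4 S832
G1 X93.63 Y136.75 F661
G1 X112.92 Y46.88 F661
G1 X11.81 Y7.23 F661
M5
G00 X35.71 Y88.77
M4 S832
G1 X17.08 Y97.19 F661
G1 X19.33 Y117.51 F661
G1 X39.36 Y121.64 F661
G1 X49.47 Y103.88 F661
G1 X35.71 Y88.77 F661
M5
G00 X18.30 Y136.57
M4 S832
G1 X42.97 Y136.57 F661
G1 X42.97 Y130.40 F661
G1 X18.30 Y130.40 F661
G1 X18.30 Y136.57 F661
M5
G00 X6.13 Y119.64
M4 S832
G1 X166.26 Y5.51 F661
G1 X53.39 Y56.81 F661
G1 X163.00 Y43.14 F661
M5
G00 X0.00 Y0.00

viewBox `0 0 203.64 143.12` with mm width/height → 1 unit = 1 mm. Flip: y_m = 143.12 − y_svg.

**Shape 1** — `<path>` open polyline, stroke `#ff8800` → cut (S832, F661). Machine vertices: (27.89,122.54) → (93.63,136.75) → (112.92,46.88) → (11.81,7.23). Open path.

**Shape 2** — `<polygon>` regular polygon, stroke `#ff8800` → cut (S832, F661). Machine vertices: (35.71,88.77) → (17.08,97.19) → (19.33,117.51) → (39.36,121.64) → (49.47,103.88) → (35.71,88.77). Closed: final G1 returns to the first vertex.

**Shape 3** — `<path>` rectangle, stroke `#ff8800` → cut (S832, F661). Machine vertices: (18.30,136.57) → (42.97,136.57) → (42.97,130.40) → (18.30,130.40) → (18.30,136.57). Closed: final G1 returns to the first vertex.

**Shape 4** — `<polyline>` open polyline, stroke `#ff8800` → cut (S832, F661). Machine vertices: (6.13,119.64) → (166.26,5.51) → (53.39,56.81) → (163.00,43.14). Open path.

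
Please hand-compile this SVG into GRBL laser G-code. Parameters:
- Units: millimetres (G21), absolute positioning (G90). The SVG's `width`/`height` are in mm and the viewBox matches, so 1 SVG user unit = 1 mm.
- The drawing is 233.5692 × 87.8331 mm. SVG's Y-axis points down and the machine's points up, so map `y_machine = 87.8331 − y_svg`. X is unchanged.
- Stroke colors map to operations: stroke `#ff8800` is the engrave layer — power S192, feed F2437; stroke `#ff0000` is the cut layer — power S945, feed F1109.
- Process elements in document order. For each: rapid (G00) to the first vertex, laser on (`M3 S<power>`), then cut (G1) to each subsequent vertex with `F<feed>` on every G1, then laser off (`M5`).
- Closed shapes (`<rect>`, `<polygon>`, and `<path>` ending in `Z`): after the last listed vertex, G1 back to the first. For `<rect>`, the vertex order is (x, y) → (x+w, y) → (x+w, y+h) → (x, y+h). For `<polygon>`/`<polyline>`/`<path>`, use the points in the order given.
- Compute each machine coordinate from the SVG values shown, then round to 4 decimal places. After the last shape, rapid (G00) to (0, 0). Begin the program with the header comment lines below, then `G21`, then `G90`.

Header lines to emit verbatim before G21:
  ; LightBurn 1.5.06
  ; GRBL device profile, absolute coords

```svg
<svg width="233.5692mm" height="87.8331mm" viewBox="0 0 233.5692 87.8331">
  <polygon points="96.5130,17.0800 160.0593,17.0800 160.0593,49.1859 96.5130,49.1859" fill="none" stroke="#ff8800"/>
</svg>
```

; LightBurn 1.5.06
; GRBL device profile, absolute coords
G21
G90
G00 X96.5130 Y70.7531
M3 S192
G1 X160.0593 Y70.7531 F2437
G1 X160.0593 Y38.6472 F2437
G1 X96.5130 Y38.6472 F2437
G1 X96.5130 Y70.7531 F2437
M5
G00 X0.0000 Y0.0000

viewBox `0 0 233.5692 87.8331` with mm width/height → 1 unit = 1 mm. Flip: y_m = 87.8331 − y_svg.

**Shape 1** — `<polygon>` rectangle, stroke `#ff8800` → engrave (S192, F2437). Machine vertices: (96.5130,70.7531) → (160.0593,70.7531) → (160.0593,38.6472) → (96.5130,38.6472) → (96.5130,70.7531). Closed: final G1 returns to the first vertex.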